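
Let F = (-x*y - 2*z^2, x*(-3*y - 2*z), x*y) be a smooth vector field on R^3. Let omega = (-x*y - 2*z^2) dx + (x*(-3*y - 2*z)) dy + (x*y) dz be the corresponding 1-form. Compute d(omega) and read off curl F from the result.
d(omega) = (3*x) dy ∧ dz + (-y - 4*z) dz ∧ dx + (x - 3*y - 2*z) dx ∧ dy; curl F = (3*x, -y - 4*z, x - 3*y - 2*z)

d omega = sum_{i<j} (∂f_j/∂x_i - ∂f_i/∂x_j) dx_i ∧ dx_j. Under the identification (dy ∧ dz, dz ∧ dx, dx ∧ dy) ↔ (e_x, e_y, e_z), the coefficients are exactly the components of curl F. Compute:
  ∂R/∂y - ∂Q/∂z = (x) - (-2*x) = 3*x
  ∂P/∂z - ∂R/∂x = (-4*z) - (y) = -y - 4*z
  ∂Q/∂x - ∂P/∂y = (-3*y - 2*z) - (-x) = x - 3*y - 2*z.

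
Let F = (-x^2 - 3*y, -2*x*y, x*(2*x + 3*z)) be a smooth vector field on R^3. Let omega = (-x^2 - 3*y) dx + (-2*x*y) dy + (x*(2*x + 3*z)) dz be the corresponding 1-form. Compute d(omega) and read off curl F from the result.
d(omega) = (0) dy ∧ dz + (-4*x - 3*z) dz ∧ dx + (3 - 2*y) dx ∧ dy; curl F = (0, -4*x - 3*z, 3 - 2*y)

d omega = sum_{i<j} (∂f_j/∂x_i - ∂f_i/∂x_j) dx_i ∧ dx_j. Under the identification (dy ∧ dz, dz ∧ dx, dx ∧ dy) ↔ (e_x, e_y, e_z), the coefficients are exactly the components of curl F. Compute:
  ∂R/∂y - ∂Q/∂z = (0) - (0) = 0
  ∂P/∂z - ∂R/∂x = (0) - (4*x + 3*z) = -4*x - 3*z
  ∂Q/∂x - ∂P/∂y = (-2*y) - (-3) = 3 - 2*y.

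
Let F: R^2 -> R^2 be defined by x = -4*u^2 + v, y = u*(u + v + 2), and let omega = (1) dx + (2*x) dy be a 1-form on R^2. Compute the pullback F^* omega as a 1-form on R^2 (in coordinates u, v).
F^* omega = (-16*u^3 - 8*u^2*v - 16*u^2 + 4*u*v - 8*u + 2*v^2 + 4*v) du + (-8*u^3 + 2*u*v + 1) dv

Using F^*(f dg) = (f ∘ F) d(g ∘ F), substitute each coordinate x_i by F_i(u, v) in f_i, and replace dx_i by d F_i = (∂F_i/∂u) du + (∂F_i/∂v) dv.
  For the x component: f_1(F) = 1; d F_1 = (-8*u) du + (1) dv
  For the y component: f_2(F) = -8*u^2 + 2*v; d F_2 = (2*u + v + 2) du + (u) dv
Combining and collecting du, dv coefficients:
  coeff of du: -16*u^3 - 8*u^2*v - 16*u^2 + 4*u*v - 8*u + 2*v^2 + 4*v
  coeff of dv: -8*u^3 + 2*u*v + 1
F^* omega = (-16*u^3 - 8*u^2*v - 16*u^2 + 4*u*v - 8*u + 2*v^2 + 4*v) du + (-8*u^3 + 2*u*v + 1) dv.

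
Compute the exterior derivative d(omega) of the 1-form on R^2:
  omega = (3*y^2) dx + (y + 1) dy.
d(omega) = (-6*y) dx ∧ dy

For a 1-form omega = sum_i f_i dx_i, the exterior derivative is
  d(omega) = sum_{i < j} (∂f_j/∂x_i - ∂f_i/∂x_j) dx_i ∧ dx_j.
  coefficient of dx ∧ dy: ∂f_2/∂x - ∂f_1/∂y = ∂(y + 1)/∂x - ∂(3*y^2)/∂y = -6*y
Assembling: d(omega) = (-6*y) dx ∧ dy.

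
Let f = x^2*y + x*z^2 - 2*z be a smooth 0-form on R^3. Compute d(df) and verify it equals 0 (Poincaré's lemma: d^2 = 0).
d(df) = 0

Step 1: df = sum_i (∂f/∂x_i) dx_i = (2*x*y + z^2) dx + (x^2) dy + (2*x*z - 2) dz.
Step 2: Apply d again. Using the 1-form formula, the coefficient of dx ∧ dy in d(df) is ∂^2 f/∂x ∂y - ∂^2 f/∂y ∂x = (2*x) - (2*x) = 0 (equality of mixed partials for smooth f).
Similarly for dx ∧ dz and dy ∧ dz — all coefficients vanish. So d(df) = 0.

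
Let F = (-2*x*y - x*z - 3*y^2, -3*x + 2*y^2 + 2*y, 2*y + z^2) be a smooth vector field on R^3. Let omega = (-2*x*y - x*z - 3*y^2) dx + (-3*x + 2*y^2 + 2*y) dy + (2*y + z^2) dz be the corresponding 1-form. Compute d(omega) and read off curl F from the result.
d(omega) = (2) dy ∧ dz + (-x) dz ∧ dx + (2*x + 6*y - 3) dx ∧ dy; curl F = (2, -x, 2*x + 6*y - 3)

d omega = sum_{i<j} (∂f_j/∂x_i - ∂f_i/∂x_j) dx_i ∧ dx_j. Under the identification (dy ∧ dz, dz ∧ dx, dx ∧ dy) ↔ (e_x, e_y, e_z), the coefficients are exactly the components of curl F. Compute:
  ∂R/∂y - ∂Q/∂z = (2) - (0) = 2
  ∂P/∂z - ∂R/∂x = (-x) - (0) = -x
  ∂Q/∂x - ∂P/∂y = (-3) - (-2*x - 6*y) = 2*x + 6*y - 3.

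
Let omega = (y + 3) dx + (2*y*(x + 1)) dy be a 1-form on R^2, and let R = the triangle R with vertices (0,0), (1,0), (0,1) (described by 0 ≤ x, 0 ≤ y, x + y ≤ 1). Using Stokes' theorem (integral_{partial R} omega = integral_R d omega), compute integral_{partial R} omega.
integral_(partial R) omega = -1/6

Stokes: integral_partial_R omega = integral_R d omega with d omega = (∂Q/∂x - ∂P/∂y) dx ∧ dy.
  ∂Q/∂x = 2*y
  ∂P/∂y = 1
  integrand = ∂Q/∂x - ∂P/∂y = 2*y - 1.
Integrating over R: integral_0^1 integral_0^{1-x} (2*y - 1) dy dx = -1/6.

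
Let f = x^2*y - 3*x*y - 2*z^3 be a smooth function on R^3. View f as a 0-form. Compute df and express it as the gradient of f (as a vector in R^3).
df = (y*(2*x - 3)) dx + (x*(x - 3)) dy + (-6*z^2) dz; grad f = (y*(2*x - 3), x*(x - 3), -6*z^2)

For a 0-form f, d f = (∂f/∂x) dx + (∂f/∂y) dy + (∂f/∂z) dz. The components of the vector representation are exactly the entries of grad f in Cartesian coordinates:
  ∂f/∂x = y*(2*x - 3)
  ∂f/∂y = x*(x - 3)
  ∂f/∂z = -6*z^2.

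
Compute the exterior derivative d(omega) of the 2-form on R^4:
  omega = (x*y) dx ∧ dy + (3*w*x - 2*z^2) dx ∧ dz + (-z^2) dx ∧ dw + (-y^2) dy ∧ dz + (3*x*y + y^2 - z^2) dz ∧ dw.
d(omega) = (3*x + 3*y + 2*z) dx ∧ dz ∧ dw + (3*x + 2*y) dy ∧ dz ∧ dw

For a 2-form omega = sum_{i<j} g_{ij} dx_i ∧ dx_j, the exterior derivative is
  d(omega) = sum_{i<j} d(g_{ij}) ∧ dx_i ∧ dx_j = sum_{i<j, k} (∂g_{ij}/∂x_k) dx_k ∧ dx_i ∧ dx_j.
Expand each term, using dx_k ∧ dx_i ∧ dx_j = sgn(permutation) dx_{(a)} ∧ dx_{(b)} ∧ dx_{(c)} with (a < b < c) sorted:
  d(3*w*x - 2*z^2) includes (∂/∂w)(3*w*x - 2*z^2) dw = (3*x) dw, which multiplied by dx ∧ dz gives (3*x) dx ∧ dz ∧ dw
  d(-z^2) includes (∂/∂z)(-z^2) dz = (-2*z) dz, which multiplied by dx ∧ dw gives (2*z) dx ∧ dz ∧ dw
  d(3*x*y + y^2 - z^2) includes (∂/∂x)(3*x*y + y^2 - z^2) dx = (3*y) dx, which multiplied by dz ∧ dw gives (3*y) dx ∧ dz ∧ dw
  d(3*x*y + y^2 - z^2) includes (∂/∂y)(3*x*y + y^2 - z^2) dy = (3*x + 2*y) dy, which multiplied by dz ∧ dw gives (3*x + 2*y) dy ∧ dz ∧ dw
Collecting like 3-forms: d(omega) = (3*x + 3*y + 2*z) dx ∧ dz ∧ dw + (3*x + 2*y) dy ∧ dz ∧ dw.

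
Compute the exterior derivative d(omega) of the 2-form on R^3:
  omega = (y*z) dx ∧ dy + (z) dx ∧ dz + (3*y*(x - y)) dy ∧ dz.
d(omega) = (4*y) dx ∧ dy ∧ dz

For a 2-form omega = sum_{i<j} g_{ij} dx_i ∧ dx_j, the exterior derivative is
  d(omega) = sum_{i<j} d(g_{ij}) ∧ dx_i ∧ dx_j = sum_{i<j, k} (∂g_{ij}/∂x_k) dx_k ∧ dx_i ∧ dx_j.
Expand each term, using dx_k ∧ dx_i ∧ dx_j = sgn(permutation) dx_{(a)} ∧ dx_{(b)} ∧ dx_{(c)} with (a < b < c) sorted:
  d(y*z) includes (∂/∂z)(y*z) dz = (y) dz, which multiplied by dx ∧ dy gives (y) dx ∧ dy ∧ dz
  d(3*y*(x - y)) includes (∂/∂x)(3*y*(x - y)) dx = (3*y) dx, which multiplied by dy ∧ dz gives (3*y) dx ∧ dy ∧ dz
Collecting like 3-forms: d(omega) = (4*y) dx ∧ dy ∧ dz.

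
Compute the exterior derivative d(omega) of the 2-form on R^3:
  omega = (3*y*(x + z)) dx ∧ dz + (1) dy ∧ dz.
d(omega) = (-3*x - 3*z) dx ∧ dy ∧ dz

For a 2-form omega = sum_{i<j} g_{ij} dx_i ∧ dx_j, the exterior derivative is
  d(omega) = sum_{i<j} d(g_{ij}) ∧ dx_i ∧ dx_j = sum_{i<j, k} (∂g_{ij}/∂x_k) dx_k ∧ dx_i ∧ dx_j.
Expand each term, using dx_k ∧ dx_i ∧ dx_j = sgn(permutation) dx_{(a)} ∧ dx_{(b)} ∧ dx_{(c)} with (a < b < c) sorted:
  d(3*y*(x + z)) includes (∂/∂y)(3*y*(x + z)) dy = (3*x + 3*z) dy, which multiplied by dx ∧ dz gives (-3*x - 3*z) dx ∧ dy ∧ dz
Collecting like 3-forms: d(omega) = (-3*x - 3*z) dx ∧ dy ∧ dz.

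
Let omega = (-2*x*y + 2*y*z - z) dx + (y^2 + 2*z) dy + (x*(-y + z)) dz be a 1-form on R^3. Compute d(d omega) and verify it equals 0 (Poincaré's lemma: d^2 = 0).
d(d omega) = 0

Step 1: d omega = sum_{i<j} (∂f_j/∂x_i - ∂f_i/∂x_j) dx_i ∧ dx_j:
  coeff of dx ∧ dy: 2*x - 2*z
  coeff of dx ∧ dz: -3*y + z + 1
  coeff of dy ∧ dz: -x - 2
Step 2: Apply d again to each 2-form coefficient. The only possible 3-form in R^3 is dx ∧ dy ∧ dz, with coefficient
  ∂(coeff of dy∧dz)/∂x - ∂(coeff of dx∧dz)/∂y + ∂(coeff of dx∧dy)/∂z
  = ∂/∂x (-x - 2) - ∂/∂y (-3*y + z + 1) + ∂/∂z (2*x - 2*z).
Each of these terms simplifies to sums of mixed partials that cancel in pairs. The result is 0 (by equality of mixed partials for smooth functions — Schwarz / Clairaut).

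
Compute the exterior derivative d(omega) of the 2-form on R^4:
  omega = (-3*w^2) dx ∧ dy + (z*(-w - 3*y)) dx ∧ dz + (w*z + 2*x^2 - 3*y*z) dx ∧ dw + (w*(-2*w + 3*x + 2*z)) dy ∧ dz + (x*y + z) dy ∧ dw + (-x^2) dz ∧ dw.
d(omega) = (-6*w + y + 3*z) dx ∧ dy ∧ dw + (3*w + 3*z) dx ∧ dy ∧ dz + (-w - 2*x + 3*y - z) dx ∧ dz ∧ dw + (-4*w + 3*x + 2*z - 1) dy ∧ dz ∧ dw

For a 2-form omega = sum_{i<j} g_{ij} dx_i ∧ dx_j, the exterior derivative is
  d(omega) = sum_{i<j} d(g_{ij}) ∧ dx_i ∧ dx_j = sum_{i<j, k} (∂g_{ij}/∂x_k) dx_k ∧ dx_i ∧ dx_j.
Expand each term, using dx_k ∧ dx_i ∧ dx_j = sgn(permutation) dx_{(a)} ∧ dx_{(b)} ∧ dx_{(c)} with (a < b < c) sorted:
  d(-3*w^2) includes (∂/∂w)(-3*w^2) dw = (-6*w) dw, which multiplied by dx ∧ dy gives (-6*w) dx ∧ dy ∧ dw
  d(z*(-w - 3*y)) includes (∂/∂y)(z*(-w - 3*y)) dy = (-3*z) dy, which multiplied by dx ∧ dz gives (3*z) dx ∧ dy ∧ dz
  d(z*(-w - 3*y)) includes (∂/∂w)(z*(-w - 3*y)) dw = (-z) dw, which multiplied by dx ∧ dz gives (-z) dx ∧ dz ∧ dw
  d(w*z + 2*x^2 - 3*y*z) includes (∂/∂y)(w*z + 2*x^2 - 3*y*z) dy = (-3*z) dy, which multiplied by dx ∧ dw gives (3*z) dx ∧ dy ∧ dw
  d(w*z + 2*x^2 - 3*y*z) includes (∂/∂z)(w*z + 2*x^2 - 3*y*z) dz = (w - 3*y) dz, which multiplied by dx ∧ dw gives (-w + 3*y) dx ∧ dz ∧ dw
  d(w*(-2*w + 3*x + 2*z)) includes (∂/∂x)(w*(-2*w + 3*x + 2*z)) dx = (3*w) dx, which multiplied by dy ∧ dz gives (3*w) dx ∧ dy ∧ dz
  d(w*(-2*w + 3*x + 2*z)) includes (∂/∂w)(w*(-2*w + 3*x + 2*z)) dw = (-4*w + 3*x + 2*z) dw, which multiplied by dy ∧ dz gives (-4*w + 3*x + 2*z) dy ∧ dz ∧ dw
  d(x*y + z) includes (∂/∂x)(x*y + z) dx = (y) dx, which multiplied by dy ∧ dw gives (y) dx ∧ dy ∧ dw
  d(x*y + z) includes (∂/∂z)(x*y + z) dz = (1) dz, which multiplied by dy ∧ dw gives (-1) dy ∧ dz ∧ dw
  d(-x^2) includes (∂/∂x)(-x^2) dx = (-2*x) dx, which multiplied by dz ∧ dw gives (-2*x) dx ∧ dz ∧ dw
Collecting like 3-forms: d(omega) = (-6*w + y + 3*z) dx ∧ dy ∧ dw + (3*w + 3*z) dx ∧ dy ∧ dz + (-w - 2*x + 3*y - z) dx ∧ dz ∧ dw + (-4*w + 3*x + 2*z - 1) dy ∧ dz ∧ dw.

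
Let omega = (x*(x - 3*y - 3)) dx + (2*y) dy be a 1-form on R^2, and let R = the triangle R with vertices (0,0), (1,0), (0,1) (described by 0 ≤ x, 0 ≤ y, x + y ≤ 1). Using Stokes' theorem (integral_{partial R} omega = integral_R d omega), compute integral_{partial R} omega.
integral_(partial R) omega = 1/2

Stokes: integral_partial_R omega = integral_R d omega with d omega = (∂Q/∂x - ∂P/∂y) dx ∧ dy.
  ∂Q/∂x = 0
  ∂P/∂y = -3*x
  integrand = ∂Q/∂x - ∂P/∂y = 3*x.
Integrating over R: integral_0^1 integral_0^{1-x} (3*x) dy dx = 1/2.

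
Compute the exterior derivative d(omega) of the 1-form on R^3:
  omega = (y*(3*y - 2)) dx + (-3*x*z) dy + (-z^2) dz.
d(omega) = (-6*y - 3*z + 2) dx ∧ dy + (3*x) dy ∧ dz

For a 1-form omega = sum_i f_i dx_i, the exterior derivative is
  d(omega) = sum_{i < j} (∂f_j/∂x_i - ∂f_i/∂x_j) dx_i ∧ dx_j.
  coefficient of dx ∧ dy: ∂f_2/∂x - ∂f_1/∂y = ∂(-3*x*z)/∂x - ∂(y*(3*y - 2))/∂y = -6*y - 3*z + 2
  coefficient of dy ∧ dz: ∂f_3/∂y - ∂f_2/∂z = ∂(-z^2)/∂y - ∂(-3*x*z)/∂z = 3*x
Assembling: d(omega) = (-6*y - 3*z + 2) dx ∧ dy + (3*x) dy ∧ dz.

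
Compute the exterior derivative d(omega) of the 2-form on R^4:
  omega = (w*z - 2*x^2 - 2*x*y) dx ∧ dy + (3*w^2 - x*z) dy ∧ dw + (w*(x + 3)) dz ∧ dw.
d(omega) = (w) dx ∧ dy ∧ dz + (x) dy ∧ dz ∧ dw + (w) dx ∧ dz ∧ dw

For a 2-form omega = sum_{i<j} g_{ij} dx_i ∧ dx_j, the exterior derivative is
  d(omega) = sum_{i<j} d(g_{ij}) ∧ dx_i ∧ dx_j = sum_{i<j, k} (∂g_{ij}/∂x_k) dx_k ∧ dx_i ∧ dx_j.
Expand each term, using dx_k ∧ dx_i ∧ dx_j = sgn(permutation) dx_{(a)} ∧ dx_{(b)} ∧ dx_{(c)} with (a < b < c) sorted:
  d(w*z - 2*x^2 - 2*x*y) includes (∂/∂z)(w*z - 2*x^2 - 2*x*y) dz = (w) dz, which multiplied by dx ∧ dy gives (w) dx ∧ dy ∧ dz
  d(w*z - 2*x^2 - 2*x*y) includes (∂/∂w)(w*z - 2*x^2 - 2*x*y) dw = (z) dw, which multiplied by dx ∧ dy gives (z) dx ∧ dy ∧ dw
  d(3*w^2 - x*z) includes (∂/∂x)(3*w^2 - x*z) dx = (-z) dx, which multiplied by dy ∧ dw gives (-z) dx ∧ dy ∧ dw
  d(3*w^2 - x*z) includes (∂/∂z)(3*w^2 - x*z) dz = (-x) dz, which multiplied by dy ∧ dw gives (x) dy ∧ dz ∧ dw
  d(w*(x + 3)) includes (∂/∂x)(w*(x + 3)) dx = (w) dx, which multiplied by dz ∧ dw gives (w) dx ∧ dz ∧ dw
Collecting like 3-forms: d(omega) = (w) dx ∧ dy ∧ dz + (x) dy ∧ dz ∧ dw + (w) dx ∧ dz ∧ dw.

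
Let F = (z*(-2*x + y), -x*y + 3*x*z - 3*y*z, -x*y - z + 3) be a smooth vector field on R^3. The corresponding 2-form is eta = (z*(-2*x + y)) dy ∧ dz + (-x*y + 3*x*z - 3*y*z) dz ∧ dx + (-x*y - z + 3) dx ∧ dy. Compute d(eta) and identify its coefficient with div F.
d(eta) = (-x - 5*z - 1) dx ∧ dy ∧ dz; div F = -x - 5*z - 1

For a 2-form in R^3 of the form above, applying d gives a 3-form with coefficient ∂P/∂x + ∂Q/∂y + ∂R/∂z:
  ∂P/∂x = -2*z
  ∂Q/∂y = -x - 3*z
  ∂R/∂z = -1
Sum = -x - 5*z - 1, which is exactly div F.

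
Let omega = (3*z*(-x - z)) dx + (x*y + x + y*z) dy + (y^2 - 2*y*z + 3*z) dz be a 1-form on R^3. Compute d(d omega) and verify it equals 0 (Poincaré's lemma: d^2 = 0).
d(d omega) = 0

Step 1: d omega = sum_{i<j} (∂f_j/∂x_i - ∂f_i/∂x_j) dx_i ∧ dx_j:
  coeff of dx ∧ dy: y + 1
  coeff of dx ∧ dz: 3*x + 6*z
  coeff of dy ∧ dz: y - 2*z
Step 2: Apply d again to each 2-form coefficient. The only possible 3-form in R^3 is dx ∧ dy ∧ dz, with coefficient
  ∂(coeff of dy∧dz)/∂x - ∂(coeff of dx∧dz)/∂y + ∂(coeff of dx∧dy)/∂z
  = ∂/∂x (y - 2*z) - ∂/∂y (3*x + 6*z) + ∂/∂z (y + 1).
Each of these terms simplifies to sums of mixed partials that cancel in pairs. The result is 0 (by equality of mixed partials for smooth functions — Schwarz / Clairaut).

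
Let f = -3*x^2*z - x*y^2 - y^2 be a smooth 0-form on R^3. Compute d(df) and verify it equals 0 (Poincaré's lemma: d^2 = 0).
d(df) = 0

Step 1: df = sum_i (∂f/∂x_i) dx_i = (-6*x*z - y^2) dx + (2*y*(-x - 1)) dy + (-3*x^2) dz.
Step 2: Apply d again. Using the 1-form formula, the coefficient of dx ∧ dy in d(df) is ∂^2 f/∂x ∂y - ∂^2 f/∂y ∂x = (-2*y) - (-2*y) = 0 (equality of mixed partials for smooth f).
Similarly for dx ∧ dz and dy ∧ dz — all coefficients vanish. So d(df) = 0.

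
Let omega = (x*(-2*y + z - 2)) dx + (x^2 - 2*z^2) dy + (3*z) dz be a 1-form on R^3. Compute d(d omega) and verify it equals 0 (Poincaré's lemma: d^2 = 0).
d(d omega) = 0

Step 1: d omega = sum_{i<j} (∂f_j/∂x_i - ∂f_i/∂x_j) dx_i ∧ dx_j:
  coeff of dx ∧ dy: 4*x
  coeff of dx ∧ dz: -x
  coeff of dy ∧ dz: 4*z
Step 2: Apply d again to each 2-form coefficient. The only possible 3-form in R^3 is dx ∧ dy ∧ dz, with coefficient
  ∂(coeff of dy∧dz)/∂x - ∂(coeff of dx∧dz)/∂y + ∂(coeff of dx∧dy)/∂z
  = ∂/∂x (4*z) - ∂/∂y (-x) + ∂/∂z (4*x).
Each of these terms simplifies to sums of mixed partials that cancel in pairs. The result is 0 (by equality of mixed partials for smooth functions — Schwarz / Clairaut).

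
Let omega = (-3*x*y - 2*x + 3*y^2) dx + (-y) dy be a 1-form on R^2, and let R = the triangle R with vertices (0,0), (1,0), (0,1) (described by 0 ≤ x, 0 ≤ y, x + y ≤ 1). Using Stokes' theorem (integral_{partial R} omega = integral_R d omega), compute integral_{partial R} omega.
integral_(partial R) omega = -1/2

Stokes: integral_partial_R omega = integral_R d omega with d omega = (∂Q/∂x - ∂P/∂y) dx ∧ dy.
  ∂Q/∂x = 0
  ∂P/∂y = -3*x + 6*y
  integrand = ∂Q/∂x - ∂P/∂y = 3*x - 6*y.
Integrating over R: integral_0^1 integral_0^{1-x} (3*x - 6*y) dy dx = -1/2.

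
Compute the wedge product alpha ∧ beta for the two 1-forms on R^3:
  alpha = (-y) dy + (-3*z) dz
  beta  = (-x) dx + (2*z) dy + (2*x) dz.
alpha ∧ beta = (-x*y) dx ∧ dy + (-2*x*y + 6*z^2) dy ∧ dz + (-3*x*z) dx ∧ dz

Distribute the wedge, using dx_i ∧ dx_j = -dx_j ∧ dx_i and dx_i ∧ dx_i = 0. For each pair (i, j) with i < j, the coefficient of dx_i ∧ dx_j in alpha ∧ beta is (alpha_i * beta_j - alpha_j * beta_i). Collecting: alpha ∧ beta = (-x*y) dx ∧ dy + (-2*x*y + 6*z^2) dy ∧ dz + (-3*x*z) dx ∧ dz.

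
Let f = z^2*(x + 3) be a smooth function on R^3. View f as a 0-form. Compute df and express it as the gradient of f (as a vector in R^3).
df = (z^2) dx + (0) dy + (2*z*(x + 3)) dz; grad f = (z^2, 0, 2*z*(x + 3))

For a 0-form f, d f = (∂f/∂x) dx + (∂f/∂y) dy + (∂f/∂z) dz. The components of the vector representation are exactly the entries of grad f in Cartesian coordinates:
  ∂f/∂x = z^2
  ∂f/∂y = 0
  ∂f/∂z = 2*z*(x + 3).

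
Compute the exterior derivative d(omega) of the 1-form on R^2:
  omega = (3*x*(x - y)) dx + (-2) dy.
d(omega) = (3*x) dx ∧ dy

For a 1-form omega = sum_i f_i dx_i, the exterior derivative is
  d(omega) = sum_{i < j} (∂f_j/∂x_i - ∂f_i/∂x_j) dx_i ∧ dx_j.
  coefficient of dx ∧ dy: ∂f_2/∂x - ∂f_1/∂y = ∂(-2)/∂x - ∂(3*x*(x - y))/∂y = 3*x
Assembling: d(omega) = (3*x) dx ∧ dy.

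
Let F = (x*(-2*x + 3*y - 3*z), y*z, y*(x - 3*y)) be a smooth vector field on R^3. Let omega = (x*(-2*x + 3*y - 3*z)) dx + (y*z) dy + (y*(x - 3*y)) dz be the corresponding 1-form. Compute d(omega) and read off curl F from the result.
d(omega) = (x - 7*y) dy ∧ dz + (-3*x - y) dz ∧ dx + (-3*x) dx ∧ dy; curl F = (x - 7*y, -3*x - y, -3*x)

d omega = sum_{i<j} (∂f_j/∂x_i - ∂f_i/∂x_j) dx_i ∧ dx_j. Under the identification (dy ∧ dz, dz ∧ dx, dx ∧ dy) ↔ (e_x, e_y, e_z), the coefficients are exactly the components of curl F. Compute:
  ∂R/∂y - ∂Q/∂z = (x - 6*y) - (y) = x - 7*y
  ∂P/∂z - ∂R/∂x = (-3*x) - (y) = -3*x - y
  ∂Q/∂x - ∂P/∂y = (0) - (3*x) = -3*x.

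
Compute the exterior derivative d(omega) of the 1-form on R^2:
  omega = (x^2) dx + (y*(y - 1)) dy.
d(omega) = 0

For a 1-form omega = sum_i f_i dx_i, the exterior derivative is
  d(omega) = sum_{i < j} (∂f_j/∂x_i - ∂f_i/∂x_j) dx_i ∧ dx_j.

Assembling: d(omega) = 0.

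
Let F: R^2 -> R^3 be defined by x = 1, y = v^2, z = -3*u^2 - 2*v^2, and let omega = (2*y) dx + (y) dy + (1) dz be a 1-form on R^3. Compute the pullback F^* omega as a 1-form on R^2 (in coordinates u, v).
F^* omega = (-6*u) du + (2*v*(v^2 - 2)) dv

Using F^*(f dg) = (f ∘ F) d(g ∘ F), substitute each coordinate x_i by F_i(u, v) in f_i, and replace dx_i by d F_i = (∂F_i/∂u) du + (∂F_i/∂v) dv.
  For the x component: f_1(F) = 2*v^2; d F_1 = (0) du + (0) dv
  For the y component: f_2(F) = v^2; d F_2 = (0) du + (2*v) dv
  For the z component: f_3(F) = 1; d F_3 = (-6*u) du + (-4*v) dv
Combining and collecting du, dv coefficients:
  coeff of du: -6*u
  coeff of dv: 2*v*(v^2 - 2)
F^* omega = (-6*u) du + (2*v*(v^2 - 2)) dv.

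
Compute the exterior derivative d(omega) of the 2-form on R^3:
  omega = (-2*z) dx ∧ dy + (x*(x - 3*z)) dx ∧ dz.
d(omega) = (-2) dx ∧ dy ∧ dz

For a 2-form omega = sum_{i<j} g_{ij} dx_i ∧ dx_j, the exterior derivative is
  d(omega) = sum_{i<j} d(g_{ij}) ∧ dx_i ∧ dx_j = sum_{i<j, k} (∂g_{ij}/∂x_k) dx_k ∧ dx_i ∧ dx_j.
Expand each term, using dx_k ∧ dx_i ∧ dx_j = sgn(permutation) dx_{(a)} ∧ dx_{(b)} ∧ dx_{(c)} with (a < b < c) sorted:
  d(-2*z) includes (∂/∂z)(-2*z) dz = (-2) dz, which multiplied by dx ∧ dy gives (-2) dx ∧ dy ∧ dz
Collecting like 3-forms: d(omega) = (-2) dx ∧ dy ∧ dz.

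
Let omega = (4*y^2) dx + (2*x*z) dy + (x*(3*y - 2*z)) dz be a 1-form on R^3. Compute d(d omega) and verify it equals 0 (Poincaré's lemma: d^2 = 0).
d(d omega) = 0

Step 1: d omega = sum_{i<j} (∂f_j/∂x_i - ∂f_i/∂x_j) dx_i ∧ dx_j:
  coeff of dx ∧ dy: -8*y + 2*z
  coeff of dx ∧ dz: 3*y - 2*z
  coeff of dy ∧ dz: x
Step 2: Apply d again to each 2-form coefficient. The only possible 3-form in R^3 is dx ∧ dy ∧ dz, with coefficient
  ∂(coeff of dy∧dz)/∂x - ∂(coeff of dx∧dz)/∂y + ∂(coeff of dx∧dy)/∂z
  = ∂/∂x (x) - ∂/∂y (3*y - 2*z) + ∂/∂z (-8*y + 2*z).
Each of these terms simplifies to sums of mixed partials that cancel in pairs. The result is 0 (by equality of mixed partials for smooth functions — Schwarz / Clairaut).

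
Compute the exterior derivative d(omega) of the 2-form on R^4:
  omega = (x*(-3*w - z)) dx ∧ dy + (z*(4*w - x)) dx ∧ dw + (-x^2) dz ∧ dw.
d(omega) = (-x) dx ∧ dy ∧ dz + (-3*x) dx ∧ dy ∧ dw + (-4*w - x) dx ∧ dz ∧ dw

For a 2-form omega = sum_{i<j} g_{ij} dx_i ∧ dx_j, the exterior derivative is
  d(omega) = sum_{i<j} d(g_{ij}) ∧ dx_i ∧ dx_j = sum_{i<j, k} (∂g_{ij}/∂x_k) dx_k ∧ dx_i ∧ dx_j.
Expand each term, using dx_k ∧ dx_i ∧ dx_j = sgn(permutation) dx_{(a)} ∧ dx_{(b)} ∧ dx_{(c)} with (a < b < c) sorted:
  d(x*(-3*w - z)) includes (∂/∂z)(x*(-3*w - z)) dz = (-x) dz, which multiplied by dx ∧ dy gives (-x) dx ∧ dy ∧ dz
  d(x*(-3*w - z)) includes (∂/∂w)(x*(-3*w - z)) dw = (-3*x) dw, which multiplied by dx ∧ dy gives (-3*x) dx ∧ dy ∧ dw
  d(z*(4*w - x)) includes (∂/∂z)(z*(4*w - x)) dz = (4*w - x) dz, which multiplied by dx ∧ dw gives (-4*w + x) dx ∧ dz ∧ dw
  d(-x^2) includes (∂/∂x)(-x^2) dx = (-2*x) dx, which multiplied by dz ∧ dw gives (-2*x) dx ∧ dz ∧ dw
Collecting like 3-forms: d(omega) = (-x) dx ∧ dy ∧ dz + (-3*x) dx ∧ dy ∧ dw + (-4*w - x) dx ∧ dz ∧ dw.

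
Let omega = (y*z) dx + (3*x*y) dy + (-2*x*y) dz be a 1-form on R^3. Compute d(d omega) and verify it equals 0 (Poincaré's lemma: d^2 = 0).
d(d omega) = 0

Step 1: d omega = sum_{i<j} (∂f_j/∂x_i - ∂f_i/∂x_j) dx_i ∧ dx_j:
  coeff of dx ∧ dy: 3*y - z
  coeff of dx ∧ dz: -3*y
  coeff of dy ∧ dz: -2*x
Step 2: Apply d again to each 2-form coefficient. The only possible 3-form in R^3 is dx ∧ dy ∧ dz, with coefficient
  ∂(coeff of dy∧dz)/∂x - ∂(coeff of dx∧dz)/∂y + ∂(coeff of dx∧dy)/∂z
  = ∂/∂x (-2*x) - ∂/∂y (-3*y) + ∂/∂z (3*y - z).
Each of these terms simplifies to sums of mixed partials that cancel in pairs. The result is 0 (by equality of mixed partials for smooth functions — Schwarz / Clairaut).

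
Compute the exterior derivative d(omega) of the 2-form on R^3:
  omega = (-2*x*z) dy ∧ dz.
d(omega) = (-2*z) dx ∧ dy ∧ dz

For a 2-form omega = sum_{i<j} g_{ij} dx_i ∧ dx_j, the exterior derivative is
  d(omega) = sum_{i<j} d(g_{ij}) ∧ dx_i ∧ dx_j = sum_{i<j, k} (∂g_{ij}/∂x_k) dx_k ∧ dx_i ∧ dx_j.
Expand each term, using dx_k ∧ dx_i ∧ dx_j = sgn(permutation) dx_{(a)} ∧ dx_{(b)} ∧ dx_{(c)} with (a < b < c) sorted:
  d(-2*x*z) includes (∂/∂x)(-2*x*z) dx = (-2*z) dx, which multiplied by dy ∧ dz gives (-2*z) dx ∧ dy ∧ dz
Collecting like 3-forms: d(omega) = (-2*z) dx ∧ dy ∧ dz.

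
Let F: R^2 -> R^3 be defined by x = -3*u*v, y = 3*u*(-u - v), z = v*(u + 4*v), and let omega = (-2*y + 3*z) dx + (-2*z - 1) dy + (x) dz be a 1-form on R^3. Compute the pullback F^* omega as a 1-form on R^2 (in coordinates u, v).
F^* omega = (-6*u^2*v + 24*u*v^2 + 6*u - 12*v^3 + 3*v) du + (3*u*(-6*u^2 - 8*u*v - 12*v^2 + 1)) dv

Using F^*(f dg) = (f ∘ F) d(g ∘ F), substitute each coordinate x_i by F_i(u, v) in f_i, and replace dx_i by d F_i = (∂F_i/∂u) du + (∂F_i/∂v) dv.
  For the x component: f_1(F) = 6*u^2 + 9*u*v + 12*v^2; d F_1 = (-3*v) du + (-3*u) dv
  For the y component: f_2(F) = -2*u*v - 8*v^2 - 1; d F_2 = (-6*u - 3*v) du + (-3*u) dv
  For the z component: f_3(F) = -3*u*v; d F_3 = (v) du + (u + 8*v) dv
Combining and collecting du, dv coefficients:
  coeff of du: -6*u^2*v + 24*u*v^2 + 6*u - 12*v^3 + 3*v
  coeff of dv: 3*u*(-6*u^2 - 8*u*v - 12*v^2 + 1)
F^* omega = (-6*u^2*v + 24*u*v^2 + 6*u - 12*v^3 + 3*v) du + (3*u*(-6*u^2 - 8*u*v - 12*v^2 + 1)) dv.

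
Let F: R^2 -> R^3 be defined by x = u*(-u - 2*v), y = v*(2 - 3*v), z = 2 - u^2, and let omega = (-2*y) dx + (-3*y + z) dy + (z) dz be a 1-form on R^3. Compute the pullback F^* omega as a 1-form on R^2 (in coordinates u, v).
F^* omega = (2*u^3 - 12*u*v^2 + 8*u*v - 4*u - 12*v^3 + 8*v^2) du + (6*u^2*v - 2*u^2 - 12*u*v^2 + 8*u*v - 54*v^3 + 54*v^2 - 24*v + 4) dv

Using F^*(f dg) = (f ∘ F) d(g ∘ F), substitute each coordinate x_i by F_i(u, v) in f_i, and replace dx_i by d F_i = (∂F_i/∂u) du + (∂F_i/∂v) dv.
  For the x component: f_1(F) = 2*v*(3*v - 2); d F_1 = (-2*u - 2*v) du + (-2*u) dv
  For the y component: f_2(F) = -u^2 + 9*v^2 - 6*v + 2; d F_2 = (0) du + (2 - 6*v) dv
  For the z component: f_3(F) = 2 - u^2; d F_3 = (-2*u) du + (0) dv
Combining and collecting du, dv coefficients:
  coeff of du: 2*u^3 - 12*u*v^2 + 8*u*v - 4*u - 12*v^3 + 8*v^2
  coeff of dv: 6*u^2*v - 2*u^2 - 12*u*v^2 + 8*u*v - 54*v^3 + 54*v^2 - 24*v + 4
F^* omega = (2*u^3 - 12*u*v^2 + 8*u*v - 4*u - 12*v^3 + 8*v^2) du + (6*u^2*v - 2*u^2 - 12*u*v^2 + 8*u*v - 54*v^3 + 54*v^2 - 24*v + 4) dv.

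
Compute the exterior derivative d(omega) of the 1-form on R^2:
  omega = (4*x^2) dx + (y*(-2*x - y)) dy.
d(omega) = (-2*y) dx ∧ dy

For a 1-form omega = sum_i f_i dx_i, the exterior derivative is
  d(omega) = sum_{i < j} (∂f_j/∂x_i - ∂f_i/∂x_j) dx_i ∧ dx_j.
  coefficient of dx ∧ dy: ∂f_2/∂x - ∂f_1/∂y = ∂(y*(-2*x - y))/∂x - ∂(4*x^2)/∂y = -2*y
Assembling: d(omega) = (-2*y) dx ∧ dy.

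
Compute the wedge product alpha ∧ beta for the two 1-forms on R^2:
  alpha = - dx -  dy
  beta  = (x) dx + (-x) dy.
alpha ∧ beta = (2*x) dx ∧ dy

Distribute the wedge, using dx_i ∧ dx_j = -dx_j ∧ dx_i and dx_i ∧ dx_i = 0. For each pair (i, j) with i < j, the coefficient of dx_i ∧ dx_j in alpha ∧ beta is (alpha_i * beta_j - alpha_j * beta_i). Collecting: alpha ∧ beta = (2*x) dx ∧ dy.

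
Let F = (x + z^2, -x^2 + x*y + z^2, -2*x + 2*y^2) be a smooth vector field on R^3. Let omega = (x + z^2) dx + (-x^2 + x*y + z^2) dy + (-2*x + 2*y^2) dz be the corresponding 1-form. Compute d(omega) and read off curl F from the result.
d(omega) = (4*y - 2*z) dy ∧ dz + (2*z + 2) dz ∧ dx + (-2*x + y) dx ∧ dy; curl F = (4*y - 2*z, 2*z + 2, -2*x + y)

d omega = sum_{i<j} (∂f_j/∂x_i - ∂f_i/∂x_j) dx_i ∧ dx_j. Under the identification (dy ∧ dz, dz ∧ dx, dx ∧ dy) ↔ (e_x, e_y, e_z), the coefficients are exactly the components of curl F. Compute:
  ∂R/∂y - ∂Q/∂z = (4*y) - (2*z) = 4*y - 2*z
  ∂P/∂z - ∂R/∂x = (2*z) - (-2) = 2*z + 2
  ∂Q/∂x - ∂P/∂y = (-2*x + y) - (0) = -2*x + y.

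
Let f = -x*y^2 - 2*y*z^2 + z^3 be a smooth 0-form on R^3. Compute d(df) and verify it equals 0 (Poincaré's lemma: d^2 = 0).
d(df) = 0

Step 1: df = sum_i (∂f/∂x_i) dx_i = (-y^2) dx + (-2*x*y - 2*z^2) dy + (z*(-4*y + 3*z)) dz.
Step 2: Apply d again. Using the 1-form formula, the coefficient of dx ∧ dy in d(df) is ∂^2 f/∂x ∂y - ∂^2 f/∂y ∂x = (-2*y) - (-2*y) = 0 (equality of mixed partials for smooth f).
Similarly for dx ∧ dz and dy ∧ dz — all coefficients vanish. So d(df) = 0.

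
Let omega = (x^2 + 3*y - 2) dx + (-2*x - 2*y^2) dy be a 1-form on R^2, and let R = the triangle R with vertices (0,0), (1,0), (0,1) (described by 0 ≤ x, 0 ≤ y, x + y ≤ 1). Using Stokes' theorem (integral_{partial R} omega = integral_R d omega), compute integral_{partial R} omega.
integral_(partial R) omega = -5/2

Stokes: integral_partial_R omega = integral_R d omega with d omega = (∂Q/∂x - ∂P/∂y) dx ∧ dy.
  ∂Q/∂x = -2
  ∂P/∂y = 3
  integrand = ∂Q/∂x - ∂P/∂y = -5.
Integrating over R: integral_0^1 integral_0^{1-x} (-5) dy dx = -5/2.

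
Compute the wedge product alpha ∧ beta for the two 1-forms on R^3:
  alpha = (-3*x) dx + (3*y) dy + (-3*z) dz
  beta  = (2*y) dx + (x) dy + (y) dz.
alpha ∧ beta = (-3*x^2 - 6*y^2) dx ∧ dy + (3*y*(-x + 2*z)) dx ∧ dz + (3*x*z + 3*y^2) dy ∧ dz

Distribute the wedge, using dx_i ∧ dx_j = -dx_j ∧ dx_i and dx_i ∧ dx_i = 0. For each pair (i, j) with i < j, the coefficient of dx_i ∧ dx_j in alpha ∧ beta is (alpha_i * beta_j - alpha_j * beta_i). Collecting: alpha ∧ beta = (-3*x^2 - 6*y^2) dx ∧ dy + (3*y*(-x + 2*z)) dx ∧ dz + (3*x*z + 3*y^2) dy ∧ dz.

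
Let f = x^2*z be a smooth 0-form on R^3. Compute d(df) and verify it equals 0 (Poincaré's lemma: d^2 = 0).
d(df) = 0

Step 1: df = sum_i (∂f/∂x_i) dx_i = (2*x*z) dx + (0) dy + (x^2) dz.
Step 2: Apply d again. Using the 1-form formula, the coefficient of dx ∧ dy in d(df) is ∂^2 f/∂x ∂y - ∂^2 f/∂y ∂x = (0) - (0) = 0 (equality of mixed partials for smooth f).
Similarly for dx ∧ dz and dy ∧ dz — all coefficients vanish. So d(df) = 0.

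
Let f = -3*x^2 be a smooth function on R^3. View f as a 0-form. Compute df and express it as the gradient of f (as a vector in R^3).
df = (-6*x) dx + (0) dy + (0) dz; grad f = (-6*x, 0, 0)

For a 0-form f, d f = (∂f/∂x) dx + (∂f/∂y) dy + (∂f/∂z) dz. The components of the vector representation are exactly the entries of grad f in Cartesian coordinates:
  ∂f/∂x = -6*x
  ∂f/∂y = 0
  ∂f/∂z = 0.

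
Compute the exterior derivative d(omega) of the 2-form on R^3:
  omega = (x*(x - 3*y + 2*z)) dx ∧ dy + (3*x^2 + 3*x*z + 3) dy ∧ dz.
d(omega) = (8*x + 3*z) dx ∧ dy ∧ dz

For a 2-form omega = sum_{i<j} g_{ij} dx_i ∧ dx_j, the exterior derivative is
  d(omega) = sum_{i<j} d(g_{ij}) ∧ dx_i ∧ dx_j = sum_{i<j, k} (∂g_{ij}/∂x_k) dx_k ∧ dx_i ∧ dx_j.
Expand each term, using dx_k ∧ dx_i ∧ dx_j = sgn(permutation) dx_{(a)} ∧ dx_{(b)} ∧ dx_{(c)} with (a < b < c) sorted:
  d(x*(x - 3*y + 2*z)) includes (∂/∂z)(x*(x - 3*y + 2*z)) dz = (2*x) dz, which multiplied by dx ∧ dy gives (2*x) dx ∧ dy ∧ dz
  d(3*x^2 + 3*x*z + 3) includes (∂/∂x)(3*x^2 + 3*x*z + 3) dx = (6*x + 3*z) dx, which multiplied by dy ∧ dz gives (6*x + 3*z) dx ∧ dy ∧ dz
Collecting like 3-forms: d(omega) = (8*x + 3*z) dx ∧ dy ∧ dz.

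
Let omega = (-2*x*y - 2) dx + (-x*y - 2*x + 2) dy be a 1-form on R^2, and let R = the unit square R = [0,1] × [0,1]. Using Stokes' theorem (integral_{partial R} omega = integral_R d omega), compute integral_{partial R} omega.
integral_(partial R) omega = -3/2

Stokes: integral_partial_R omega = integral_R d omega with d omega = (∂Q/∂x - ∂P/∂y) dx ∧ dy.
  ∂Q/∂x = -y - 2
  ∂P/∂y = -2*x
  integrand = ∂Q/∂x - ∂P/∂y = 2*x - y - 2.
Integrating over R: integral_0^1 integral_0^1 (2*x - y - 2) dx dy = -3/2.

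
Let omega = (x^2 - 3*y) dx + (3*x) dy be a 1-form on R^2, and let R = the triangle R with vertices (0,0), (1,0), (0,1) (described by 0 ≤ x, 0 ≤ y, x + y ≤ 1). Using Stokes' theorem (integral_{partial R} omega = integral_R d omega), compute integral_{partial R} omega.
integral_(partial R) omega = 3

Stokes: integral_partial_R omega = integral_R d omega with d omega = (∂Q/∂x - ∂P/∂y) dx ∧ dy.
  ∂Q/∂x = 3
  ∂P/∂y = -3
  integrand = ∂Q/∂x - ∂P/∂y = 6.
Integrating over R: integral_0^1 integral_0^{1-x} (6) dy dx = 3.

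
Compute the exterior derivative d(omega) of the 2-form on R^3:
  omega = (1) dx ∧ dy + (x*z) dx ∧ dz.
d(omega) = 0

For a 2-form omega = sum_{i<j} g_{ij} dx_i ∧ dx_j, the exterior derivative is
  d(omega) = sum_{i<j} d(g_{ij}) ∧ dx_i ∧ dx_j = sum_{i<j, k} (∂g_{ij}/∂x_k) dx_k ∧ dx_i ∧ dx_j.
Expand each term, using dx_k ∧ dx_i ∧ dx_j = sgn(permutation) dx_{(a)} ∧ dx_{(b)} ∧ dx_{(c)} with (a < b < c) sorted:

Collecting like 3-forms: d(omega) = 0.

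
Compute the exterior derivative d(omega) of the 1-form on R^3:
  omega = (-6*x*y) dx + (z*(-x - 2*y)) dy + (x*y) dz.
d(omega) = (6*x - z) dx ∧ dy + (y) dx ∧ dz + (2*x + 2*y) dy ∧ dz

For a 1-form omega = sum_i f_i dx_i, the exterior derivative is
  d(omega) = sum_{i < j} (∂f_j/∂x_i - ∂f_i/∂x_j) dx_i ∧ dx_j.
  coefficient of dx ∧ dy: ∂f_2/∂x - ∂f_1/∂y = ∂(z*(-x - 2*y))/∂x - ∂(-6*x*y)/∂y = 6*x - z
  coefficient of dx ∧ dz: ∂f_3/∂x - ∂f_1/∂z = ∂(x*y)/∂x - ∂(-6*x*y)/∂z = y
  coefficient of dy ∧ dz: ∂f_3/∂y - ∂f_2/∂z = ∂(x*y)/∂y - ∂(z*(-x - 2*y))/∂z = 2*x + 2*y
Assembling: d(omega) = (6*x - z) dx ∧ dy + (y) dx ∧ dz + (2*x + 2*y) dy ∧ dz.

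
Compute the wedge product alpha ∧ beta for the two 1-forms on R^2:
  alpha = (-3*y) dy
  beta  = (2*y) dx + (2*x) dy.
alpha ∧ beta = (6*y^2) dx ∧ dy

Distribute the wedge, using dx_i ∧ dx_j = -dx_j ∧ dx_i and dx_i ∧ dx_i = 0. For each pair (i, j) with i < j, the coefficient of dx_i ∧ dx_j in alpha ∧ beta is (alpha_i * beta_j - alpha_j * beta_i). Collecting: alpha ∧ beta = (6*y^2) dx ∧ dy.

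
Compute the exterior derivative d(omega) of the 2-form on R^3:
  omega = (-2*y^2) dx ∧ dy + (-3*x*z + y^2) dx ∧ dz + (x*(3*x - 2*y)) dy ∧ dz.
d(omega) = (6*x - 4*y) dx ∧ dy ∧ dz

For a 2-form omega = sum_{i<j} g_{ij} dx_i ∧ dx_j, the exterior derivative is
  d(omega) = sum_{i<j} d(g_{ij}) ∧ dx_i ∧ dx_j = sum_{i<j, k} (∂g_{ij}/∂x_k) dx_k ∧ dx_i ∧ dx_j.
Expand each term, using dx_k ∧ dx_i ∧ dx_j = sgn(permutation) dx_{(a)} ∧ dx_{(b)} ∧ dx_{(c)} with (a < b < c) sorted:
  d(-3*x*z + y^2) includes (∂/∂y)(-3*x*z + y^2) dy = (2*y) dy, which multiplied by dx ∧ dz gives (-2*y) dx ∧ dy ∧ dz
  d(x*(3*x - 2*y)) includes (∂/∂x)(x*(3*x - 2*y)) dx = (6*x - 2*y) dx, which multiplied by dy ∧ dz gives (6*x - 2*y) dx ∧ dy ∧ dz
Collecting like 3-forms: d(omega) = (6*x - 4*y) dx ∧ dy ∧ dz.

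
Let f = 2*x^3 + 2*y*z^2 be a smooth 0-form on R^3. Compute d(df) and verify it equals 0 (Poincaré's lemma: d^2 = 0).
d(df) = 0

Step 1: df = sum_i (∂f/∂x_i) dx_i = (6*x^2) dx + (2*z^2) dy + (4*y*z) dz.
Step 2: Apply d again. Using the 1-form formula, the coefficient of dx ∧ dy in d(df) is ∂^2 f/∂x ∂y - ∂^2 f/∂y ∂x = (0) - (0) = 0 (equality of mixed partials for smooth f).
Similarly for dx ∧ dz and dy ∧ dz — all coefficients vanish. So d(df) = 0.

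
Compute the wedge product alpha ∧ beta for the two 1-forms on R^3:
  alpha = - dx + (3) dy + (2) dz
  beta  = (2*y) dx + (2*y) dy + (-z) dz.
alpha ∧ beta = (-8*y) dx ∧ dy + (-4*y + z) dx ∧ dz + (-4*y - 3*z) dy ∧ dz

Distribute the wedge, using dx_i ∧ dx_j = -dx_j ∧ dx_i and dx_i ∧ dx_i = 0. For each pair (i, j) with i < j, the coefficient of dx_i ∧ dx_j in alpha ∧ beta is (alpha_i * beta_j - alpha_j * beta_i). Collecting: alpha ∧ beta = (-8*y) dx ∧ dy + (-4*y + z) dx ∧ dz + (-4*y - 3*z) dy ∧ dz.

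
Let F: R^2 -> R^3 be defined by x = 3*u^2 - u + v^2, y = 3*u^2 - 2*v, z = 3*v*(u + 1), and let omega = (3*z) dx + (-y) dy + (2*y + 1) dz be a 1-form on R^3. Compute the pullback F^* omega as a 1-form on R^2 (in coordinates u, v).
F^* omega = (-18*u^3 + 72*u^2*v + 57*u*v - 12*v^2 - 6*v) du + (18*u^3 + 24*u^2 + 18*u*v^2 - 12*u*v + 3*u + 18*v^2 - 16*v + 3) dv

Using F^*(f dg) = (f ∘ F) d(g ∘ F), substitute each coordinate x_i by F_i(u, v) in f_i, and replace dx_i by d F_i = (∂F_i/∂u) du + (∂F_i/∂v) dv.
  For the x component: f_1(F) = 9*v*(u + 1); d F_1 = (6*u - 1) du + (2*v) dv
  For the y component: f_2(F) = -3*u^2 + 2*v; d F_2 = (6*u) du + (-2) dv
  For the z component: f_3(F) = 6*u^2 - 4*v + 1; d F_3 = (3*v) du + (3*u + 3) dv
Combining and collecting du, dv coefficients:
  coeff of du: -18*u^3 + 72*u^2*v + 57*u*v - 12*v^2 - 6*v
  coeff of dv: 18*u^3 + 24*u^2 + 18*u*v^2 - 12*u*v + 3*u + 18*v^2 - 16*v + 3
F^* omega = (-18*u^3 + 72*u^2*v + 57*u*v - 12*v^2 - 6*v) du + (18*u^3 + 24*u^2 + 18*u*v^2 - 12*u*v + 3*u + 18*v^2 - 16*v + 3) dv.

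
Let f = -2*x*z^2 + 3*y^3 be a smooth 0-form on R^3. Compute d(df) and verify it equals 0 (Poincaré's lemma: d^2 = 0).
d(df) = 0

Step 1: df = sum_i (∂f/∂x_i) dx_i = (-2*z^2) dx + (9*y^2) dy + (-4*x*z) dz.
Step 2: Apply d again. Using the 1-form formula, the coefficient of dx ∧ dy in d(df) is ∂^2 f/∂x ∂y - ∂^2 f/∂y ∂x = (0) - (0) = 0 (equality of mixed partials for smooth f).
Similarly for dx ∧ dz and dy ∧ dz — all coefficients vanish. So d(df) = 0.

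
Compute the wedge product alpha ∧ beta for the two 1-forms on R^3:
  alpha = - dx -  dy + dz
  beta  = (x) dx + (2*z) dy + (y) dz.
alpha ∧ beta = (x - 2*z) dx ∧ dy + (-x - y) dx ∧ dz + (-y - 2*z) dy ∧ dz

Distribute the wedge, using dx_i ∧ dx_j = -dx_j ∧ dx_i and dx_i ∧ dx_i = 0. For each pair (i, j) with i < j, the coefficient of dx_i ∧ dx_j in alpha ∧ beta is (alpha_i * beta_j - alpha_j * beta_i). Collecting: alpha ∧ beta = (x - 2*z) dx ∧ dy + (-x - y) dx ∧ dz + (-y - 2*z) dy ∧ dz.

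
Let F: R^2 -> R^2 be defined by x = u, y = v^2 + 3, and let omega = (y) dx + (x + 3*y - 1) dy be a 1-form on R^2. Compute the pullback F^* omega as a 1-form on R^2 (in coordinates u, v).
F^* omega = (v^2 + 3) du + (2*v*(u + 3*v^2 + 8)) dv

Using F^*(f dg) = (f ∘ F) d(g ∘ F), substitute each coordinate x_i by F_i(u, v) in f_i, and replace dx_i by d F_i = (∂F_i/∂u) du + (∂F_i/∂v) dv.
  For the x component: f_1(F) = v^2 + 3; d F_1 = (1) du + (0) dv
  For the y component: f_2(F) = u + 3*v^2 + 8; d F_2 = (0) du + (2*v) dv
Combining and collecting du, dv coefficients:
  coeff of du: v^2 + 3
  coeff of dv: 2*v*(u + 3*v^2 + 8)
F^* omega = (v^2 + 3) du + (2*v*(u + 3*v^2 + 8)) dv.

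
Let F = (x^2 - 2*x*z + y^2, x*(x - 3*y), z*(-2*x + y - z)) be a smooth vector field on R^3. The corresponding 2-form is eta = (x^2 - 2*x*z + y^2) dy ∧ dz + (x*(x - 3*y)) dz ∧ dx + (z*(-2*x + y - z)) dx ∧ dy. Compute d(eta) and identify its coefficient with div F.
d(eta) = (-3*x + y - 4*z) dx ∧ dy ∧ dz; div F = -3*x + y - 4*z

For a 2-form in R^3 of the form above, applying d gives a 3-form with coefficient ∂P/∂x + ∂Q/∂y + ∂R/∂z:
  ∂P/∂x = 2*x - 2*z
  ∂Q/∂y = -3*x
  ∂R/∂z = -2*x + y - 2*z
Sum = -3*x + y - 4*z, which is exactly div F.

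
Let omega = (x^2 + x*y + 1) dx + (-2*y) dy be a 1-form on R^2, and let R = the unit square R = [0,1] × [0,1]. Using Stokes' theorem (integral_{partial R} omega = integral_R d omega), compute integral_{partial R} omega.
integral_(partial R) omega = -1/2

Stokes: integral_partial_R omega = integral_R d omega with d omega = (∂Q/∂x - ∂P/∂y) dx ∧ dy.
  ∂Q/∂x = 0
  ∂P/∂y = x
  integrand = ∂Q/∂x - ∂P/∂y = -x.
Integrating over R: integral_0^1 integral_0^1 (-x) dx dy = -1/2.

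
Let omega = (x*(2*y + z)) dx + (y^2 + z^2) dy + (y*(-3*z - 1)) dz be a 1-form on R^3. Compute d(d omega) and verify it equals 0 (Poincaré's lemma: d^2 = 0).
d(d omega) = 0

Step 1: d omega = sum_{i<j} (∂f_j/∂x_i - ∂f_i/∂x_j) dx_i ∧ dx_j:
  coeff of dx ∧ dy: -2*x
  coeff of dx ∧ dz: -x
  coeff of dy ∧ dz: -5*z - 1
Step 2: Apply d again to each 2-form coefficient. The only possible 3-form in R^3 is dx ∧ dy ∧ dz, with coefficient
  ∂(coeff of dy∧dz)/∂x - ∂(coeff of dx∧dz)/∂y + ∂(coeff of dx∧dy)/∂z
  = ∂/∂x (-5*z - 1) - ∂/∂y (-x) + ∂/∂z (-2*x).
Each of these terms simplifies to sums of mixed partials that cancel in pairs. The result is 0 (by equality of mixed partials for smooth functions — Schwarz / Clairaut).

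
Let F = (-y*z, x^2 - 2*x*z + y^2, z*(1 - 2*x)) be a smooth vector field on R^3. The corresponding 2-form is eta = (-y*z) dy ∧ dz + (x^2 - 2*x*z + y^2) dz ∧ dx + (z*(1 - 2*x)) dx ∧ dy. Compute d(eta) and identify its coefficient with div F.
d(eta) = (-2*x + 2*y + 1) dx ∧ dy ∧ dz; div F = -2*x + 2*y + 1

For a 2-form in R^3 of the form above, applying d gives a 3-form with coefficient ∂P/∂x + ∂Q/∂y + ∂R/∂z:
  ∂P/∂x = 0
  ∂Q/∂y = 2*y
  ∂R/∂z = 1 - 2*x
Sum = -2*x + 2*y + 1, which is exactly div F.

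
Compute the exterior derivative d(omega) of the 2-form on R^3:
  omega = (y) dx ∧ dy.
d(omega) = 0

For a 2-form omega = sum_{i<j} g_{ij} dx_i ∧ dx_j, the exterior derivative is
  d(omega) = sum_{i<j} d(g_{ij}) ∧ dx_i ∧ dx_j = sum_{i<j, k} (∂g_{ij}/∂x_k) dx_k ∧ dx_i ∧ dx_j.
Expand each term, using dx_k ∧ dx_i ∧ dx_j = sgn(permutation) dx_{(a)} ∧ dx_{(b)} ∧ dx_{(c)} with (a < b < c) sorted:

Collecting like 3-forms: d(omega) = 0.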